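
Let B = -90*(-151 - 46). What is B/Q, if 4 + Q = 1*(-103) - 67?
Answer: -2955/29 ≈ -101.90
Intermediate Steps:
B = 17730 (B = -90*(-197) = 17730)
Q = -174 (Q = -4 + (1*(-103) - 67) = -4 + (-103 - 67) = -4 - 170 = -174)
B/Q = 17730/(-174) = 17730*(-1/174) = -2955/29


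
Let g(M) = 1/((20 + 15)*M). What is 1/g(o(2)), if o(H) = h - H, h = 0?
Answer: -70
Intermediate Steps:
o(H) = -H (o(H) = 0 - H = -H)
g(M) = 1/(35*M)
1/g(o(2)) = 1/(1/(35*((-1*2)))) = 1/((1/35)/(-2)) = 1/((1/35)*(-½)) = 1/(-1/70) = -70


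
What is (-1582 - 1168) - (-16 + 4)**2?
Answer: -2894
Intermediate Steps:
(-1582 - 1168) - (-16 + 4)**2 = -2750 - 1*(-12)**2 = -2750 - 1*144 = -2750 - 144 = -2894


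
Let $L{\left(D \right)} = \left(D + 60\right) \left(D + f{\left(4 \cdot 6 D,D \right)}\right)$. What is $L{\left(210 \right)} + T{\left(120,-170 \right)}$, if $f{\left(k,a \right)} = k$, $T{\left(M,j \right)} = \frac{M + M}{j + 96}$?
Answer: $\frac{52447380}{37} \approx 1.4175 \cdot 10^{6}$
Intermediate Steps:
$T{\left(M,j \right)} = \frac{2 M}{96 + j}$
$L{\left(D \right)} = 25 D \left(60 + D\right)$ ($L{\left(D \right)} = \left(D + 60\right) \left(D + 4 \cdot 6 D\right) = \left(60 + D\right) \left(D + 24 D\right) = \left(60 + D\right) 25 D = 25 D \left(60 + D\right)$)
$L{\left(210 \right)} + T{\left(120,-170 \right)} = 25 \cdot 210 \left(60 + 210\right) + 2 \cdot 120 \frac{1}{96 - 170} = 25 \cdot 210 \cdot 270 + 2 \cdot 120 \frac{1}{-74} = 1417500 + 2 \cdot 120 \left(- \frac{1}{74}\right) = 1417500 - \frac{120}{37} = \frac{52447380}{37}$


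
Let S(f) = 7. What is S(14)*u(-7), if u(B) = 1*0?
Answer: 0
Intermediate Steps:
u(B) = 0
S(14)*u(-7) = 7*0 = 0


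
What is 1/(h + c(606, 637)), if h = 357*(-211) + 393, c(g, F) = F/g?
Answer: -606/45409367 ≈ -1.3345e-5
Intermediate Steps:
h = -74934 (h = -75327 + 393 = -74934)
1/(h + c(606, 637)) = 1/(-74934 + 637/606) = 1/(-45409367/606) = -606/45409367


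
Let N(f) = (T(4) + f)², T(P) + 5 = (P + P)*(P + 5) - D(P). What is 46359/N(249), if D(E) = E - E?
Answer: 46359/99856 ≈ 0.46426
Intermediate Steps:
D(E) = 0
T(P) = -5 + 2*P*(5 + P) (T(P) = -5 + ((P + P)*(P + 5) - 1*0) = -5 + ((2*P)*(5 + P) + 0) = -5 + (2*P*(5 + P) + 0) = -5 + 2*P*(5 + P))
N(f) = (67 + f)² (N(f) = ((-5 + 2*4² + 10*4) + f)² = ((-5 + 2*16 + 40) + f)² = ((-5 + 32 + 40) + f)² = (67 + f)²)
46359/N(249) = 46359/((67 + 249)²) = 46359/(316²) = 46359/99856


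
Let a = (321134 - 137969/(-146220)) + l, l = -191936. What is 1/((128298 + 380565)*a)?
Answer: 48740/3204389952978509 ≈ 1.5210e-11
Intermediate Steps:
a = 18891469529/146220 (a = (321134 - 137969/(-146220)) - 191936 = (321134 - 137969*(-1/146220)) - 191936 = (321134 + 137969/146220) - 191936 = 46956351449/146220 - 191936 = 18891469529/146220 ≈ 1.2920e+5)
1/((128298 + 380565)*a) = 1/((128298 + 380565)*(18891469529/146220)) = (146220/18891469529)/508863 = (1/508863)*(146220/18891469529) = 48740/3204389952978509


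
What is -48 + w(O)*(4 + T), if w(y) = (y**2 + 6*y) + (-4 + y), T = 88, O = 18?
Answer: 40984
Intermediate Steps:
w(y) = -4 + y**2 + 7*y
-48 + w(O)*(4 + T) = -48 + (-4 + 18**2 + 7*18)*(4 + 88) = -48 + (-4 + 324 + 126)*92 = -48 + 446*92 = -48 + 41032 = 40984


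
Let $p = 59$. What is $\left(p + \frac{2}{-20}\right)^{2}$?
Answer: $\frac{346921}{100} \approx 3469.2$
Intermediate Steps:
$\left(p + \frac{2}{-20}\right)^{2} = \left(59 + \frac{2}{-20}\right)^{2} = \left(59 + 2 \left(- \frac{1}{20}\right)\right)^{2} = \left(59 - \frac{1}{10}\right)^{2} = \left(\frac{589}{10}\right)^{2} = \frac{346921}{100}$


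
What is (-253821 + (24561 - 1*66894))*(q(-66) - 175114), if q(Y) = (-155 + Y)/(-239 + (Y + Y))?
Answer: 19240258537242/371 ≈ 5.1861e+10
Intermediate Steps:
q(Y) = (-155 + Y)/(-239 + 2*Y)
(-253821 + (24561 - 1*66894))*(q(-66) - 175114) = (-253821 + (24561 - 1*66894))*((-155 - 66)/(-239 + 2*(-66)) - 175114) = (-253821 + (24561 - 66894))*(-221/(-239 - 132) - 175114) = (-253821 - 42333)*(-221/(-371) - 175114) = -296154*(-1/371*(-221) - 175114) = -296154*(221/371 - 175114) = -296154*(-64967073/371) = 19240258537242/371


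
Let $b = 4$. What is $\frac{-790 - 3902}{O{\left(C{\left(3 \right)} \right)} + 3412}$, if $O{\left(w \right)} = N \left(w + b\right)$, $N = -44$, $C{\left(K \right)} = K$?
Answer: $- \frac{1173}{776} \approx -1.5116$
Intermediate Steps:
$O{\left(w \right)} = -176 - 44 w$ ($O{\left(w \right)} = - 44 \left(w + 4\right) = - 44 \left(4 + w\right) = -176 - 44 w$)
$\frac{-790 - 3902}{O{\left(C{\left(3 \right)} \right)} + 3412} = \frac{-790 - 3902}{\left(-176 - 132\right) + 3412} = - \frac{4692}{\left(-176 - 132\right) + 3412} = - \frac{4692}{-308 + 3412} = - \frac{4692}{3104} = \left(-4692\right) \frac{1}{3104} = - \frac{1173}{776}$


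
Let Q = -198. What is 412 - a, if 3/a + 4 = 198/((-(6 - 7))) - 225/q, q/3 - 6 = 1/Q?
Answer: 88752775/215428 ≈ 411.98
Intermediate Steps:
q = 1187/66 (q = 18 + 3/(-198) = 18 + 3*(-1/198) = 18 - 1/66 = 1187/66 ≈ 17.985)
a = 3561/215428 (a = 3/(-4 + (198/((-(6 - 7))) - 225/1187/66)) = 3/(-4 + (198/((-1*(-1))) - 225*66/1187)) = 3/(-4 + (198/1 - 14850/1187)) = 3/(-4 + (198*1 - 14850/1187)) = 3/(-4 + (198 - 14850/1187)) = 3/(-4 + 220176/1187) = 3/(215428/1187) = 3*(1187/215428) = 3561/215428 ≈ 0.016530)
412 - a = 412 - 1*3561/215428 = 412 - 3561/215428 = 88752775/215428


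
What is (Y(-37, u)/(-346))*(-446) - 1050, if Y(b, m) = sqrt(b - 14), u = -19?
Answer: -1050 + 223*I*sqrt(51)/173 ≈ -1050.0 + 9.2054*I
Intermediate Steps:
Y(b, m) = sqrt(-14 + b)
(Y(-37, u)/(-346))*(-446) - 1050 = (sqrt(-14 - 37)/(-346))*(-446) - 1050 = (sqrt(-51)*(-1/346))*(-446) - 1050 = ((I*sqrt(51))*(-1/346))*(-446) - 1050 = -I*sqrt(51)/346*(-446) - 1050 = 223*I*sqrt(51)/173 - 1050 = -1050 + 223*I*sqrt(51)/173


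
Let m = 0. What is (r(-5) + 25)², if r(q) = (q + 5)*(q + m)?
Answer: 625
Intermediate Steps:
r(q) = q*(5 + q) (r(q) = (q + 5)*(q + 0) = (5 + q)*q = q*(5 + q))
(r(-5) + 25)² = (-5*(5 - 5) + 25)² = (-5*0 + 25)² = (0 + 25)² = 25² = 625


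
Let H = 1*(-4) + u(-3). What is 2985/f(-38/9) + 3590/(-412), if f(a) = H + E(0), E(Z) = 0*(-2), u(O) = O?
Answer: -627475/1442 ≈ -435.14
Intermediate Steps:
E(Z) = 0
H = -7 (H = 1*(-4) - 3 = -4 - 3 = -7)
f(a) = -7 (f(a) = -7 + 0 = -7)
2985/f(-38/9) + 3590/(-412) = 2985/(-7) + 3590/(-412) = 2985*(-⅐) + 3590*(-1/412) = -2985/7 - 1795/206 = -627475/1442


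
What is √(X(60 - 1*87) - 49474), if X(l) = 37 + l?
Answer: 6*I*√1374 ≈ 222.41*I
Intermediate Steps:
√(X(60 - 1*87) - 49474) = √((37 + (60 - 1*87)) - 49474) = √((37 + (60 - 87)) - 49474) = √((37 - 27) - 49474) = √(10 - 49474) = √(-49464) = 6*I*√1374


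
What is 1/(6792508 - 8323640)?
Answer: -1/1531132 ≈ -6.5311e-7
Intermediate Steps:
1/(6792508 - 8323640) = 1/(-1531132) = -1/1531132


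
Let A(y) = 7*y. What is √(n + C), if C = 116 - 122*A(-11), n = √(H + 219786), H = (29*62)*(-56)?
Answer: √(9510 + √119098) ≈ 99.273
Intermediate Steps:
H = -100688 (H = 1798*(-56) = -100688)
n = √119098 (n = √(-100688 + 219786) = √119098 ≈ 345.11)
C = 9510 (C = 116 - 854*(-11) = 116 - 122*(-77) = 116 + 9394 = 9510)
√(n + C) = √(√119098 + 9510) = √(9510 + √119098)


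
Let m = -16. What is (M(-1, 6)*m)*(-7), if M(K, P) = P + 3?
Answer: 1008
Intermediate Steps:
M(K, P) = 3 + P
(M(-1, 6)*m)*(-7) = ((3 + 6)*(-16))*(-7) = (9*(-16))*(-7) = -144*(-7) = 1008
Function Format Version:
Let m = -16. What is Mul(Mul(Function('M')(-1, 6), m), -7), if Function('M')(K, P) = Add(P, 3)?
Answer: 1008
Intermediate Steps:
Function('M')(K, P) = Add(3, P)
Mul(Mul(Function('M')(-1, 6), m), -7) = Mul(Mul(Add(3, 6), -16), -7) = Mul(Mul(9, -16), -7) = Mul(-144, -7) = 1008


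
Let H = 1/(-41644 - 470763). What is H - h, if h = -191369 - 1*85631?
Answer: 141936738999/512407 ≈ 2.7700e+5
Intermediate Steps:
H = -1/512407 (H = 1/(-512407) = -1/512407 ≈ -1.9516e-6)
h = -277000 (h = -191369 - 85631 = -277000)
H - h = -1/512407 - 1*(-277000) = -1/512407 + 277000 = 141936738999/512407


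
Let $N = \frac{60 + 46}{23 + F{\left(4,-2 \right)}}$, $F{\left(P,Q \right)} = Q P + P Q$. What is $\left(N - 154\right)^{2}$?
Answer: $\frac{944784}{49} \approx 19281.0$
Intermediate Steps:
$F{\left(P,Q \right)} = 2 P Q$ ($F{\left(P,Q \right)} = P Q + P Q = 2 P Q$)
$N = \frac{106}{7}$ ($N = \frac{60 + 46}{23 + 2 \cdot 4 \left(-2\right)} = \frac{106}{23 - 16} = \frac{106}{7} \approx 15.143$)
$\left(N - 154\right)^{2} = \left(\frac{106}{7} - 154\right)^{2} = \left(- \frac{972}{7}\right)^{2} = \frac{944784}{49}$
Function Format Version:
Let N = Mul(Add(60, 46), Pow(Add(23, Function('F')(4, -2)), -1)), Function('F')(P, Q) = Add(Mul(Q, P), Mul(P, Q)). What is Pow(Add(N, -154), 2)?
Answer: Rational(944784, 49) ≈ 19281.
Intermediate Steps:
Function('F')(P, Q) = Mul(2, P, Q) (Function('F')(P, Q) = Add(Mul(P, Q), Mul(P, Q)) = Mul(2, P, Q))
N = Rational(106, 7) (N = Mul(Add(60, 46), Pow(Add(23, Mul(2, 4, -2)), -1)) = Mul(106, Pow(Add(23, -16), -1)) = Mul(106, Pow(7, -1)) = Mul(106, Rational(1, 7)) = Rational(106, 7) ≈ 15.143)
Pow(Add(N, -154), 2) = Pow(Add(Rational(106, 7), -154), 2) = Pow(Rational(-972, 7), 2) = Rational(944784, 49)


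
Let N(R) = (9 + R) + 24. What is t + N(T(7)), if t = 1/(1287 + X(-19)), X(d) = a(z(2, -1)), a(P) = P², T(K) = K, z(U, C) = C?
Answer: 51521/1288 ≈ 40.001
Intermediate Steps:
N(R) = 33 + R
X(d) = 1 (X(d) = (-1)² = 1)
t = 1/1288 (t = 1/(1287 + 1) = 1/1288 ≈ 0.00077640)
t + N(T(7)) = 1/1288 + (33 + 7) = 1/1288 + 40 = 51521/1288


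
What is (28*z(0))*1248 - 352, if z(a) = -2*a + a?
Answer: -352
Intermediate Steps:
z(a) = -a
(28*z(0))*1248 - 352 = (28*(-1*0))*1248 - 352 = (28*0)*1248 - 352 = 0*1248 - 352 = 0 - 352 = -352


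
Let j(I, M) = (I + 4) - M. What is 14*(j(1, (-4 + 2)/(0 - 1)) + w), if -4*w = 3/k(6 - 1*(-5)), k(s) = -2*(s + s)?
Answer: 3717/88 ≈ 42.239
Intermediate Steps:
k(s) = -4*s
w = 3/176 (w = -3/(4*((-4*(6 - 1*(-5))))) = -3/(4*((-4*(6 + 5)))) = -3/(4*((-4*11))) = -3/(4*(-44)) = -3*(-1)/(4*44) = -¼*(-3/44) = 3/176 ≈ 0.017045)
j(I, M) = 4 + I - M (j(I, M) = (4 + I) - M = 4 + I - M)
14*(j(1, (-4 + 2)/(0 - 1)) + w) = 14*((4 + 1 - (-4 + 2)/(0 - 1)) + 3/176) = 14*((4 + 1 - (-2)/(-1)) + 3/176) = 14*((4 + 1 - (-2)*(-1)) + 3/176) = 14*((4 + 1 - 1*2) + 3/176) = 14*((4 + 1 - 2) + 3/176) = 14*(3 + 3/176) = 14*(531/176) = 3717/88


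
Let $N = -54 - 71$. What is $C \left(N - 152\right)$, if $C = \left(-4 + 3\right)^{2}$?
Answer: $-277$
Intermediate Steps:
$C = 1$ ($C = \left(-1\right)^{2} = 1$)
$N = -125$
$C \left(N - 152\right) = 1 \left(-125 - 152\right) = 1 \left(-277\right) = -277$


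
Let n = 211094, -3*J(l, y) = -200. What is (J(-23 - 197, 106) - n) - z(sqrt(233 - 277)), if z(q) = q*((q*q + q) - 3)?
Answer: -632950/3 + 94*I*sqrt(11) ≈ -2.1098e+5 + 311.76*I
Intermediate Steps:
J(l, y) = 200/3 (J(l, y) = -1/3*(-200) = 200/3)
z(q) = q*(-3 + q + q**2) (z(q) = q*((q**2 + q) - 3) = q*((q + q**2) - 3) = q*(-3 + q + q**2))
(J(-23 - 197, 106) - n) - z(sqrt(233 - 277)) = (200/3 - 1*211094) - sqrt(233 - 277)*(-3 + sqrt(233 - 277) + (sqrt(233 - 277))**2) = (200/3 - 211094) - sqrt(-44)*(-3 + sqrt(-44) + (sqrt(-44))**2) = -633082/3 - 2*I*sqrt(11)*(-3 + 2*I*sqrt(11) + (2*I*sqrt(11))**2) = -633082/3 - 2*I*sqrt(11)*(-3 + 2*I*sqrt(11) - 44) = -633082/3 - 2*I*sqrt(11)*(-47 + 2*I*sqrt(11))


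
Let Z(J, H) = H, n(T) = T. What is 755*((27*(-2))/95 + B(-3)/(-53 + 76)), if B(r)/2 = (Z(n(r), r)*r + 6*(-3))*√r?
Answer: -8154/19 - 13590*I*√3/23 ≈ -429.16 - 1023.4*I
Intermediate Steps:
B(r) = 2*√r*(-18 + r²) (B(r) = 2*((r*r + 6*(-3))*√r) = 2*((r² - 18)*√r) = 2*((-18 + r²)*√r) = 2*(√r*(-18 + r²)) = 2*√r*(-18 + r²))
755*((27*(-2))/95 + B(-3)/(-53 + 76)) = 755*((27*(-2))/95 + (2*√(-3)*(-18 + (-3)²))/(-53 + 76)) = 755*(-54*1/95 + (2*(I*√3)*(-18 + 9))/23) = 755*(-54/95 + (2*(I*√3)*(-9))*(1/23)) = 755*(-54/95 - 18*I*√3*(1/23)) = 755*(-54/95 - 18*I*√3/23) = -8154/19 - 13590*I*√3/23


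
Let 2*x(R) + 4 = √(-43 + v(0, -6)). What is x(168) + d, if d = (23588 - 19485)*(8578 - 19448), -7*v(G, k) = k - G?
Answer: -44599612 + I*√2065/14 ≈ -4.46e+7 + 3.2459*I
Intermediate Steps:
v(G, k) = -k/7 + G/7 (v(G, k) = -(k - G)/7 = -k/7 + G/7)
x(R) = -2 + I*√2065/14 (x(R) = -2 + √(-43 + (-⅐*(-6) + (⅐)*0))/2 = -2 + √(-43 + (6/7 + 0))/2 = -2 + √(-43 + 6/7)/2 = -2 + √(-295/7)/2 = -2 + (I*√2065/7)/2 = -2 + I*√2065/14)
d = -44599610 (d = 4103*(-10870) = -44599610)
x(168) + d = (-2 + I*√2065/14) - 44599610 = -44599612 + I*√2065/14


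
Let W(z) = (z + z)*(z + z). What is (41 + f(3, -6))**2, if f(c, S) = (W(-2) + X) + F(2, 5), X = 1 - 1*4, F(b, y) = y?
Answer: 3481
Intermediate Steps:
X = -3 (X = 1 - 4 = -3)
W(z) = 4*z**2 (W(z) = (2*z)*(2*z) = 4*z**2)
f(c, S) = 18 (f(c, S) = (4*(-2)**2 - 3) + 5 = (4*4 - 3) + 5 = (16 - 3) + 5 = 13 + 5 = 18)
(41 + f(3, -6))**2 = (41 + 18)**2 = 59**2 = 3481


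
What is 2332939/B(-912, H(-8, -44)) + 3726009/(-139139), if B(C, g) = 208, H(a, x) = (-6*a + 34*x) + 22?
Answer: 3558547139/318032 ≈ 11189.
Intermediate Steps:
H(a, x) = 22 - 6*a + 34*x
2332939/B(-912, H(-8, -44)) + 3726009/(-139139) = 2332939/208 + 3726009/(-139139) = 2332939*(1/208) + 3726009*(-1/139139) = 2332939/208 - 532287/19877 = 3558547139/318032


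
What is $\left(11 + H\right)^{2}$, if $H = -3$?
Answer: $64$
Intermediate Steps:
$\left(11 + H\right)^{2} = \left(11 - 3\right)^{2} = 8^{2} = 64$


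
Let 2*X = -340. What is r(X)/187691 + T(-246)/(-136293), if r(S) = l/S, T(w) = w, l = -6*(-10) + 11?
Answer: 2613186939/1449588269570 ≈ 0.0018027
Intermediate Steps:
l = 71 (l = 60 + 11 = 71)
X = -170 (X = (1/2)*(-340) = -170)
r(S) = 71/S
r(X)/187691 + T(-246)/(-136293) = (71/(-170))/187691 - 246/(-136293) = (71*(-1/170))*(1/187691) - 246*(-1/136293) = -71/170*1/187691 + 82/45431 = -71/31907470 + 82/45431 = 2613186939/1449588269570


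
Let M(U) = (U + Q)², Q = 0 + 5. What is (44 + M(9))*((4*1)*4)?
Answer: 3840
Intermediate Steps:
Q = 5
M(U) = (5 + U)² (M(U) = (U + 5)² = (5 + U)²)
(44 + M(9))*((4*1)*4) = (44 + (5 + 9)²)*((4*1)*4) = (44 + 14²)*(4*4) = (44 + 196)*16 = 240*16 = 3840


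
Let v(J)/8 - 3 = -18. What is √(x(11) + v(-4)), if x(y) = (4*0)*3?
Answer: 2*I*√30 ≈ 10.954*I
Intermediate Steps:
v(J) = -120 (v(J) = 24 + 8*(-18) = 24 - 144 = -120)
x(y) = 0 (x(y) = 0*3 = 0)
√(x(11) + v(-4)) = √(0 - 120) = √(-120) = 2*I*√30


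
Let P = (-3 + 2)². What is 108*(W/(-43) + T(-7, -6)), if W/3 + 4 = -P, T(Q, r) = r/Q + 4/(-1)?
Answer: -90828/301 ≈ -301.75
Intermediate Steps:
P = 1 (P = (-1)² = 1)
T(Q, r) = -4 + r/Q (T(Q, r) = r/Q + 4*(-1) = r/Q - 4 = -4 + r/Q)
W = -15 (W = -12 + 3*(-1*1) = -12 + 3*(-1) = -12 - 3 = -15)
108*(W/(-43) + T(-7, -6)) = 108*(-15/(-43) + (-4 - 6/(-7))) = 108*(-15*(-1/43) + (-4 - 6*(-⅐))) = 108*(15/43 + (-4 + 6/7)) = 108*(15/43 - 22/7) = 108*(-841/301) = -90828/301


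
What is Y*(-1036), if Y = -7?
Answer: 7252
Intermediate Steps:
Y*(-1036) = -7*(-1036) = 7252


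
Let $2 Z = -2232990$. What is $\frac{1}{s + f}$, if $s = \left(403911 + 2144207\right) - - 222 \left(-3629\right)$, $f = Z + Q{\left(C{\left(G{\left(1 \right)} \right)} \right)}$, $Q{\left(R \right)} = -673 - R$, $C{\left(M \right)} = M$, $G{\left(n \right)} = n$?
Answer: $\frac{1}{625311} \approx 1.5992 \cdot 10^{-6}$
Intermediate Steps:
$Z = -1116495$ ($Z = \frac{1}{2} \left(-2232990\right) = -1116495$)
$f = -1117169$ ($f = -1116495 - 674 = -1117169$)
$s = 1742480$ ($s = 2548118 - \left(-1\right) \left(-805638\right) = 2548118 - 805638 = 1742480$)
$\frac{1}{s + f} = \frac{1}{1742480 - 1117169} = \frac{1}{625311}$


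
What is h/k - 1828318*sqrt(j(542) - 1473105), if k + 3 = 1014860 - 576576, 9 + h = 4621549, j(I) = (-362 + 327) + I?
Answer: 4621540/438281 - 5484954*I*sqrt(163622) ≈ 10.545 - 2.2187e+9*I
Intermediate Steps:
j(I) = -35 + I
h = 4621540 (h = -9 + 4621549 = 4621540)
k = 438281 (k = -3 + (1014860 - 576576) = -3 + 438284 = 438281)
h/k - 1828318*sqrt(j(542) - 1473105) = 4621540/438281 - 1828318*sqrt((-35 + 542) - 1473105) = 4621540*(1/438281) - 1828318*sqrt(507 - 1473105) = 4621540/438281 - 1828318*sqrt(-1472598) = 4621540/438281 - 1828318*3*I*sqrt(163622) = 4621540/438281 - 5484954*I*sqrt(163622)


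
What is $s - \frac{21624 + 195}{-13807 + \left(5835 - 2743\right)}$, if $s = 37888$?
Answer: $\frac{405991739}{10715} \approx 37890.0$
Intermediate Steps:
$s - \frac{21624 + 195}{-13807 + \left(5835 - 2743\right)} = 37888 - \frac{21624 + 195}{-13807 + \left(5835 - 2743\right)} = 37888 - \frac{21819}{-13807 + 3092} = 37888 - \frac{21819}{-10715} = 37888 - 21819 \left(- \frac{1}{10715}\right) = 37888 - - \frac{21819}{10715} = 37888 + \frac{21819}{10715} = \frac{405991739}{10715}$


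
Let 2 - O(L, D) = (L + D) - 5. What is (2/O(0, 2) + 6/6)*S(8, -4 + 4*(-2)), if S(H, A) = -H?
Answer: -56/5 ≈ -11.200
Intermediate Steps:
O(L, D) = 7 - D - L (O(L, D) = 2 - ((L + D) - 5) = 2 - ((D + L) - 5) = 2 - (-5 + D + L) = 2 + (5 - D - L) = 7 - D - L)
(2/O(0, 2) + 6/6)*S(8, -4 + 4*(-2)) = (2/(7 - 1*2 - 1*0) + 6/6)*(-1*8) = (2/(7 - 2 + 0) + 6*(⅙))*(-8) = (2/5 + 1)*(-8) = (2*(⅕) + 1)*(-8) = (⅖ + 1)*(-8) = (7/5)*(-8) = -56/5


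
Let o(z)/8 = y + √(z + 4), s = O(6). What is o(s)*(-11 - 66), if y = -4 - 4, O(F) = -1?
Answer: 4928 - 616*√3 ≈ 3861.1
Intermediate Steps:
y = -8
s = -1
o(z) = -64 + 8*√(4 + z) (o(z) = 8*(-8 + √(z + 4)) = 8*(-8 + √(4 + z)) = -64 + 8*√(4 + z))
o(s)*(-11 - 66) = (-64 + 8*√(4 - 1))*(-11 - 66) = (-64 + 8*√3)*(-77) = 4928 - 616*√3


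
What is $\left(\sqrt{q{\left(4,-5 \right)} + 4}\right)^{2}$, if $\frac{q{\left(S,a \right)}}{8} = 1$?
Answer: $12$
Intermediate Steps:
$q{\left(S,a \right)} = 8$ ($q{\left(S,a \right)} = 8 \cdot 1 = 8$)
$\left(\sqrt{q{\left(4,-5 \right)} + 4}\right)^{2} = \left(\sqrt{8 + 4}\right)^{2} = \left(\sqrt{12}\right)^{2} = \left(2 \sqrt{3}\right)^{2} = 12$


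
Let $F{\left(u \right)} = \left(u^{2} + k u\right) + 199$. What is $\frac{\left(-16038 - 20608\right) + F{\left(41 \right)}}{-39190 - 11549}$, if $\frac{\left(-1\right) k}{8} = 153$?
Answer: $\frac{84950}{50739} \approx 1.6743$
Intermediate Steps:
$k = -1224$ ($k = \left(-8\right) 153 = -1224$)
$F{\left(u \right)} = 199 + u^{2} - 1224 u$ ($F{\left(u \right)} = \left(u^{2} - 1224 u\right) + 199 = 199 + u^{2} - 1224 u$)
$\frac{\left(-16038 - 20608\right) + F{\left(41 \right)}}{-39190 - 11549} = \frac{\left(-16038 - 20608\right) + \left(199 + 41^{2} - 50184\right)}{-39190 - 11549} = \frac{-36646 + \left(199 + 1681 - 50184\right)}{-50739} = \left(-36646 - 48304\right) \left(- \frac{1}{50739}\right) = \left(-84950\right) \left(- \frac{1}{50739}\right) = \frac{84950}{50739}$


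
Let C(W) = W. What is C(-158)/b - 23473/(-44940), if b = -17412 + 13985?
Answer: 87542491/154009380 ≈ 0.56842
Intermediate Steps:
b = -3427
C(-158)/b - 23473/(-44940) = -158/(-3427) - 23473/(-44940) = -158*(-1/3427) - 23473*(-1/44940) = 158/3427 + 23473/44940 = 87542491/154009380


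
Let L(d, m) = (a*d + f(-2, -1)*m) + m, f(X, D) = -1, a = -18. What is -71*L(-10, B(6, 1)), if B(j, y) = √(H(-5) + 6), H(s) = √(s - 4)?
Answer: -12780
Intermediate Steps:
H(s) = √(-4 + s)
B(j, y) = √(6 + 3*I) (B(j, y) = √(√(-4 - 5) + 6) = √(√(-9) + 6) = √(3*I + 6) = √(6 + 3*I))
L(d, m) = -18*d (L(d, m) = (-18*d - m) + m = (-m - 18*d) + m = -18*d)
-71*L(-10, B(6, 1)) = -(-1278)*(-10) = -71*180 = -12780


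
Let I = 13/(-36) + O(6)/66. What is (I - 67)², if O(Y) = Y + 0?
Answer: 709636321/156816 ≈ 4525.3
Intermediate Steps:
O(Y) = Y
I = -107/396 (I = 13/(-36) + 6/66 = 13*(-1/36) + 6*(1/66) = -13/36 + 1/11 = -107/396 ≈ -0.27020)
(I - 67)² = (-107/396 - 67)² = (-26639/396)² = 709636321/156816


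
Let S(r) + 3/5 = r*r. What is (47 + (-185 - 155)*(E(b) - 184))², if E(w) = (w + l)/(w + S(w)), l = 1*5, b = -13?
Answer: 2367721540059121/603729 ≈ 3.9218e+9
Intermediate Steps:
S(r) = -⅗ + r² (S(r) = -⅗ + r*r = -⅗ + r²)
l = 5
E(w) = (5 + w)/(-⅗ + w + w²) (E(w) = (w + 5)/(w + (-⅗ + w²)) = (5 + w)/(-⅗ + w + w²))
(47 + (-185 - 155)*(E(b) - 184))² = (47 + (-185 - 155)*(5*(5 - 13)/(-3 + 5*(-13) + 5*(-13)²) - 184))² = (47 - 340*(5*(-8)/(-3 - 65 + 5*169) - 184))² = (47 - 340*(5*(-8)/(-3 - 65 + 845) - 184))² = (47 - 340*(5*(-8)/777 - 184))² = (47 - 340*(5*(1/777)*(-8) - 184))² = (47 - 340*(-40/777 - 184))² = (47 - 340*(-143008/777))² = (47 + 48622720/777)² = (48659239/777)² = 2367721540059121/603729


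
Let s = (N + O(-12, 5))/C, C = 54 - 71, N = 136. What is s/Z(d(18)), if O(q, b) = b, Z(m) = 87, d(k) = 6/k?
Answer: -47/493 ≈ -0.095335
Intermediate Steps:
C = -17
s = -141/17 (s = (136 + 5)/(-17) = -1/17*141 = -141/17 ≈ -8.2941)
s/Z(d(18)) = -141/17/87 = -141/17*1/87 = -47/493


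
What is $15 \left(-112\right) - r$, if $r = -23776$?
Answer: $22096$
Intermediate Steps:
$15 \left(-112\right) - r = 15 \left(-112\right) - -23776 = -1680 + 23776 = 22096$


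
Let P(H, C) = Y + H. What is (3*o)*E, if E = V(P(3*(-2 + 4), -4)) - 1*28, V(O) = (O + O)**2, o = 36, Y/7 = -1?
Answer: -2592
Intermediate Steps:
Y = -7 (Y = 7*(-1) = -7)
P(H, C) = -7 + H
V(O) = 4*O**2 (V(O) = (2*O)**2 = 4*O**2)
E = -24 (E = 4*(-7 + 3*(-2 + 4))**2 - 1*28 = 4*(-7 + 3*2)**2 - 28 = 4*(-7 + 6)**2 - 28 = 4*(-1)**2 - 28 = 4*1 - 28 = 4 - 28 = -24)
(3*o)*E = (3*36)*(-24) = 108*(-24) = -2592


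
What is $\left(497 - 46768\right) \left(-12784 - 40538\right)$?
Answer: $2467262262$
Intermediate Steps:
$\left(497 - 46768\right) \left(-12784 - 40538\right) = \left(-46271\right) \left(-53322\right) = 2467262262$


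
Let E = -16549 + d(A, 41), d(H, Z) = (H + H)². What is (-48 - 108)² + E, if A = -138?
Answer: 83963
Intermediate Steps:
d(H, Z) = 4*H² (d(H, Z) = (2*H)² = 4*H²)
E = 59627 (E = -16549 + 4*(-138)² = -16549 + 4*19044 = -16549 + 76176 = 59627)
(-48 - 108)² + E = (-48 - 108)² + 59627 = (-156)² + 59627 = 24336 + 59627 = 83963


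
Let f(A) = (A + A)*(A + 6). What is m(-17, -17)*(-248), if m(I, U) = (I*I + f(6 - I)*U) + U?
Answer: 5556688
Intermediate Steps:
f(A) = 2*A*(6 + A) (f(A) = (2*A)*(6 + A) = 2*A*(6 + A))
m(I, U) = U + I² + 2*U*(6 - I)*(12 - I) (m(I, U) = (I*I + (2*(6 - I)*(6 + (6 - I)))*U) + U = (I² + (2*(6 - I)*(12 - I))*U) + U = (I² + 2*U*(6 - I)*(12 - I)) + U = U + I² + 2*U*(6 - I)*(12 - I))
m(-17, -17)*(-248) = (-17 + (-17)² + 2*(-17)*(-12 - 17)*(-6 - 17))*(-248) = (-17 + 289 + 2*(-17)*(-29)*(-23))*(-248) = (-17 + 289 - 22678)*(-248) = -22406*(-248) = 5556688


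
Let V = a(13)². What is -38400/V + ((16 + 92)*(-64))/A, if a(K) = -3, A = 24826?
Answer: -158896768/37239 ≈ -4266.9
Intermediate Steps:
V = 9 (V = (-3)² = 9)
-38400/V + ((16 + 92)*(-64))/A = -38400/9 + ((16 + 92)*(-64))/24826 = -38400*⅑ + (108*(-64))*(1/24826) = -12800/3 - 6912*1/24826 = -12800/3 - 3456/12413 = -158896768/37239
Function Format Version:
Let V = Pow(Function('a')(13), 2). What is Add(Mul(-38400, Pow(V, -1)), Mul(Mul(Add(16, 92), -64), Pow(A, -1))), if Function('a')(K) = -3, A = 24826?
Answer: Rational(-158896768, 37239) ≈ -4266.9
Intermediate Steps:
V = 9 (V = Pow(-3, 2) = 9)
Add(Mul(-38400, Pow(V, -1)), Mul(Mul(Add(16, 92), -64), Pow(A, -1))) = Add(Mul(-38400, Pow(9, -1)), Mul(Mul(Add(16, 92), -64), Pow(24826, -1))) = Add(Mul(-38400, Rational(1, 9)), Mul(Mul(108, -64), Rational(1, 24826))) = Add(Rational(-12800, 3), Mul(-6912, Rational(1, 24826))) = Add(Rational(-12800, 3), Rational(-3456, 12413)) = Rational(-158896768, 37239)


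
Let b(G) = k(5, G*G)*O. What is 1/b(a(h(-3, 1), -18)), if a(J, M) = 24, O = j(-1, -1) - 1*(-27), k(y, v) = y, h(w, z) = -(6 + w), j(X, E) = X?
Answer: 1/130 ≈ 0.0076923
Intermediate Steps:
h(w, z) = -6 - w
O = 26 (O = -1 - 1*(-27) = -1 + 27 = 26)
b(G) = 130 (b(G) = 5*26 = 130)
1/b(a(h(-3, 1), -18)) = 1/130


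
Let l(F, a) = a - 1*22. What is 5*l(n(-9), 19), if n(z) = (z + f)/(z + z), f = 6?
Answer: -15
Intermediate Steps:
n(z) = (6 + z)/(2*z) (n(z) = (z + 6)/(z + z) = (6 + z)/((2*z)) = (6 + z)*(1/(2*z)) = (6 + z)/(2*z))
l(F, a) = -22 + a (l(F, a) = a - 22 = -22 + a)
5*l(n(-9), 19) = 5*(-22 + 19) = 5*(-3) = -15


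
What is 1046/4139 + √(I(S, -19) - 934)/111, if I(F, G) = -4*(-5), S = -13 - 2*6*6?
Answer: 1046/4139 + I*√914/111 ≈ 0.25272 + 0.27236*I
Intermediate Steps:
S = -85 (S = -13 - 12*6 = -13 - 1*72 = -13 - 72 = -85)
I(F, G) = 20
1046/4139 + √(I(S, -19) - 934)/111 = 1046/4139 + √(20 - 934)/111 = 1046*(1/4139) + √(-914)*(1/111) = 1046/4139 + (I*√914)*(1/111) = 1046/4139 + I*√914/111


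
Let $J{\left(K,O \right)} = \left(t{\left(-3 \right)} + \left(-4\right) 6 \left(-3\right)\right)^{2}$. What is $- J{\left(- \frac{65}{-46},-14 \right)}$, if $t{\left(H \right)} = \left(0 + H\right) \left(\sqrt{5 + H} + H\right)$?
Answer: $-6579 + 486 \sqrt{2} \approx -5891.7$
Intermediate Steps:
$t{\left(H \right)} = H \left(H + \sqrt{5 + H}\right)$
$J{\left(K,O \right)} = \left(81 - 3 \sqrt{2}\right)^{2}$ ($J{\left(K,O \right)} = \left(- 3 \left(-3 + \sqrt{5 - 3}\right) + \left(-4\right) 6 \left(-3\right)\right)^{2} = \left(- 3 \left(-3 + \sqrt{2}\right) - -72\right)^{2} = \left(\left(9 - 3 \sqrt{2}\right) + 72\right)^{2} = \left(81 - 3 \sqrt{2}\right)^{2}$)
$- J{\left(- \frac{65}{-46},-14 \right)} = - (6579 - 486 \sqrt{2}) = -6579 + 486 \sqrt{2}$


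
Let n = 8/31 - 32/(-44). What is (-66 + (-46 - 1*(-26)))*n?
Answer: -28896/341 ≈ -84.739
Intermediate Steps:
n = 336/341 (n = 8*(1/31) - 32*(-1/44) = 8/31 + 8/11 = 336/341 ≈ 0.98534)
(-66 + (-46 - 1*(-26)))*n = (-66 + (-46 - 1*(-26)))*(336/341) = (-66 + (-46 + 26))*(336/341) = (-66 - 20)*(336/341) = -86*336/341 = -28896/341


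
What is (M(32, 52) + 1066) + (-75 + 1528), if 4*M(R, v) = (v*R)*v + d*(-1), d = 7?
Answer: 96597/4 ≈ 24149.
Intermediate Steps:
M(R, v) = -7/4 + R*v**2/4 (M(R, v) = ((v*R)*v + 7*(-1))/4 = ((R*v)*v - 7)/4 = (R*v**2 - 7)/4 = (-7 + R*v**2)/4 = -7/4 + R*v**2/4)
(M(32, 52) + 1066) + (-75 + 1528) = ((-7/4 + (1/4)*32*52**2) + 1066) + (-75 + 1528) = ((-7/4 + (1/4)*32*2704) + 1066) + 1453 = ((-7/4 + 21632) + 1066) + 1453 = (86521/4 + 1066) + 1453 = 90785/4 + 1453 = 96597/4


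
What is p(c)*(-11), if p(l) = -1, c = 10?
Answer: 11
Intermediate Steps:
p(c)*(-11) = -1*(-11) = 11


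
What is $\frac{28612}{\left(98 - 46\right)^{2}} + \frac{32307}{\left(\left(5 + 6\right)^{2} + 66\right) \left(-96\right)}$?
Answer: $\frac{807357}{91936} \approx 8.7817$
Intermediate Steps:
$\frac{28612}{\left(98 - 46\right)^{2}} + \frac{32307}{\left(\left(5 + 6\right)^{2} + 66\right) \left(-96\right)} = \frac{28612}{52^{2}} + \frac{32307}{\left(11^{2} + 66\right) \left(-96\right)} = \frac{28612}{2704} + \frac{32307}{\left(121 + 66\right) \left(-96\right)} = 28612 \cdot \frac{1}{2704} + \frac{32307}{187 \left(-96\right)} = \frac{7153}{676} + \frac{32307}{-17952} = \frac{7153}{676} + 32307 \left(- \frac{1}{17952}\right) = \frac{7153}{676} - \frac{979}{544} = \frac{807357}{91936}$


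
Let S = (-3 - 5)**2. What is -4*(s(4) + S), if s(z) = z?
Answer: -272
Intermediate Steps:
S = 64 (S = (-8)**2 = 64)
-4*(s(4) + S) = -4*(4 + 64) = -4*68 = -272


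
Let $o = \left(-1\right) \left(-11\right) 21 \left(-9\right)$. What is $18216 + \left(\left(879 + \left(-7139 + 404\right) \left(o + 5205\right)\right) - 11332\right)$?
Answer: $-21045847$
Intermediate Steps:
$o = -2079$ ($o = 11 \cdot 21 \left(-9\right) = 231 \left(-9\right) = -2079$)
$18216 + \left(\left(879 + \left(-7139 + 404\right) \left(o + 5205\right)\right) - 11332\right) = 18216 + \left(\left(879 + \left(-7139 + 404\right) \left(-2079 + 5205\right)\right) - 11332\right) = 18216 + \left(\left(879 - 21053610\right) - 11332\right) = 18216 - 21064063 = -21045847$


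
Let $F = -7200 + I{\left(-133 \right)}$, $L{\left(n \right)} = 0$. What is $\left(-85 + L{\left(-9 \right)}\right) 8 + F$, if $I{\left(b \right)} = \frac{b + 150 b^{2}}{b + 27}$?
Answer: $- \frac{3488497}{106} \approx -32910.0$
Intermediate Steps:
$I{\left(b \right)} = \frac{b + 150 b^{2}}{27 + b}$
$F = - \frac{3416417}{106}$ ($F = -7200 - \frac{133 \left(1 + 150 \left(-133\right)\right)}{27 - 133} = -7200 - \frac{133 \left(1 - 19950\right)}{-106} = -7200 - \left(- \frac{133}{106}\right) \left(-19949\right) = -7200 - \frac{2653217}{106} = - \frac{3416417}{106} \approx -32230.0$)
$\left(-85 + L{\left(-9 \right)}\right) 8 + F = \left(-85 + 0\right) 8 - \frac{3416417}{106} = \left(-85\right) 8 - \frac{3416417}{106} = -680 - \frac{3416417}{106} = - \frac{3488497}{106}$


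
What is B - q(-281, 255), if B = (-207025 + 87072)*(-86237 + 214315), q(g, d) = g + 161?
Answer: -15363340214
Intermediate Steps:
q(g, d) = 161 + g
B = -15363340334 (B = -119953*128078 = -15363340334)
B - q(-281, 255) = -15363340334 - (161 - 281) = -15363340334 - 1*(-120) = -15363340334 + 120 = -15363340214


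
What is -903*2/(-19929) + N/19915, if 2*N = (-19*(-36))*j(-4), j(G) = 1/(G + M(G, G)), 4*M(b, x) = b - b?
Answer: 3263101/37798670 ≈ 0.086329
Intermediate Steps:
M(b, x) = 0 (M(b, x) = (b - b)/4 = (1/4)*0 = 0)
j(G) = 1/G (j(G) = 1/(G + 0) = 1/G)
N = -171/2 (N = (-19*(-36)/(-4))/2 = (684*(-1/4))/2 = (1/2)*(-171) = -171/2 ≈ -85.500)
-903*2/(-19929) + N/19915 = -903*2/(-19929) - 171/2/19915 = -1806*(-1/19929) - 171/2*1/19915 = 86/949 - 171/39830 = 3263101/37798670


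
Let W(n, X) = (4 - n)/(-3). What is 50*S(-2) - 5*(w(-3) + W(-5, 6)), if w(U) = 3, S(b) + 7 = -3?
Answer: -500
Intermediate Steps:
S(b) = -10 (S(b) = -7 - 3 = -10)
W(n, X) = -4/3 + n/3 (W(n, X) = (4 - n)*(-⅓) = -4/3 + n/3)
50*S(-2) - 5*(w(-3) + W(-5, 6)) = 50*(-10) - 5*(3 + (-4/3 + (⅓)*(-5))) = -500 - 5*(3 + (-4/3 - 5/3)) = -500 - 5*(3 - 3) = -500 - 5*0 = -500 + 0 = -500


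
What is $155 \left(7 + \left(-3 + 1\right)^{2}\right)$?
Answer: $1705$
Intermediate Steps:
$155 \left(7 + \left(-3 + 1\right)^{2}\right) = 155 \left(7 + \left(-2\right)^{2}\right) = 155 \left(7 + 4\right) = 155 \cdot 11 = 1705$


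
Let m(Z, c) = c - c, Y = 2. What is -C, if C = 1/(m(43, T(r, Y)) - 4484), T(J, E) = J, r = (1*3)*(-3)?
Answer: 1/4484 ≈ 0.00022302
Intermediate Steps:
r = -9 (r = 3*(-3) = -9)
m(Z, c) = 0
C = -1/4484 (C = 1/(0 - 4484) = 1/(-4484) = -1/4484 ≈ -0.00022302)
-C = -1*(-1/4484) = 1/4484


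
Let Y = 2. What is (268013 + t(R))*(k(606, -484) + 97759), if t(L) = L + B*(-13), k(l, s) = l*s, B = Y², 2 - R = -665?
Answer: -52528862260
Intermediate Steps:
R = 667 (R = 2 - 1*(-665) = 2 + 665 = 667)
B = 4 (B = 2² = 4)
t(L) = -52 + L (t(L) = L + 4*(-13) = L - 52 = -52 + L)
(268013 + t(R))*(k(606, -484) + 97759) = (268013 + (-52 + 667))*(606*(-484) + 97759) = (268013 + 615)*(-293304 + 97759) = 268628*(-195545) = -52528862260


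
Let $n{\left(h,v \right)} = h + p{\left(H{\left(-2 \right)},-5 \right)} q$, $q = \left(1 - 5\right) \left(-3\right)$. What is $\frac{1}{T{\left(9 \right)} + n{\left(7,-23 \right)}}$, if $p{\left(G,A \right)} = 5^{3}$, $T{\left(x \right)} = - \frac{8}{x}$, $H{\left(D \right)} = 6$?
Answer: $\frac{9}{13555} \approx 0.00066396$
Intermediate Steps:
$q = 12$ ($q = \left(-4\right) \left(-3\right) = 12$)
$p{\left(G,A \right)} = 125$
$n{\left(h,v \right)} = 1500 + h$ ($n{\left(h,v \right)} = h + 125 \cdot 12 = h + 1500 = 1500 + h$)
$\frac{1}{T{\left(9 \right)} + n{\left(7,-23 \right)}} = \frac{1}{- \frac{8}{9} + \left(1500 + 7\right)} = \frac{1}{\left(-8\right) \frac{1}{9} + 1507} = \frac{1}{- \frac{8}{9} + 1507} = \frac{1}{\frac{13555}{9}} = \frac{9}{13555}$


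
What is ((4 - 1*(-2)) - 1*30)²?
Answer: 576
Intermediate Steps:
((4 - 1*(-2)) - 1*30)² = ((4 + 2) - 30)² = (6 - 30)² = (-24)² = 576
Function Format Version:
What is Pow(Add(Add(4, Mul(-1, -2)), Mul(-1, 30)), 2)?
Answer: 576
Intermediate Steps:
Pow(Add(Add(4, Mul(-1, -2)), Mul(-1, 30)), 2) = Pow(Add(Add(4, 2), -30), 2) = Pow(Add(6, -30), 2) = Pow(-24, 2) = 576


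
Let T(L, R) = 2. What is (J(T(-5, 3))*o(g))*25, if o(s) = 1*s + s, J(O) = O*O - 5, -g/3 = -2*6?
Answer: -1800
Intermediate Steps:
g = 36 (g = -(-6)*6 = -3*(-12) = 36)
J(O) = -5 + O² (J(O) = O² - 5 = -5 + O²)
o(s) = 2*s (o(s) = s + s = 2*s)
(J(T(-5, 3))*o(g))*25 = ((-5 + 2²)*(2*36))*25 = ((-5 + 4)*72)*25 = -1*72*25 = -72*25 = -1800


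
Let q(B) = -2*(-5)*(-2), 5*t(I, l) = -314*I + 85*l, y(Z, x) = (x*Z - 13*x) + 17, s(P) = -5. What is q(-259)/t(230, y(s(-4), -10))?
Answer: 4/2219 ≈ 0.0018026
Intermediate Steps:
y(Z, x) = 17 - 13*x + Z*x (y(Z, x) = (Z*x - 13*x) + 17 = (-13*x + Z*x) + 17 = 17 - 13*x + Z*x)
t(I, l) = 17*l - 314*I/5 (t(I, l) = (-314*I + 85*l)/5 = 17*l - 314*I/5)
q(B) = -20 (q(B) = 10*(-2) = -20)
q(-259)/t(230, y(s(-4), -10)) = -20/(17*(17 - 13*(-10) - 5*(-10)) - 314/5*230) = -20/(17*(17 + 130 + 50) - 14444) = -20/(17*197 - 14444) = -20/(3349 - 14444) = -20/(-11095) = -20*(-1/11095) = 4/2219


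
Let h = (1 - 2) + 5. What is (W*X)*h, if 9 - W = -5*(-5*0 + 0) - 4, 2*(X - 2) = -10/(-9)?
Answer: 1196/9 ≈ 132.89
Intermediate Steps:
h = 4 (h = -1 + 5 = 4)
X = 23/9 (X = 2 + (-10/(-9))/2 = 2 + (-10*(-⅑))/2 = 2 + (½)*(10/9) = 2 + 5/9 = 23/9 ≈ 2.5556)
W = 13 (W = 9 - (-5*(-5*0 + 0) - 4) = 9 - (-5*(0 + 0) - 4) = 9 - (-5*0 - 4) = 9 - (0 - 4) = 9 - 1*(-4) = 9 + 4 = 13)
(W*X)*h = (13*(23/9))*4 = (299/9)*4 = 1196/9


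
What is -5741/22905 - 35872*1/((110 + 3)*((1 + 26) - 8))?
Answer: -43893373/2588265 ≈ -16.959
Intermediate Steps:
-5741/22905 - 35872*1/((110 + 3)*((1 + 26) - 8)) = -5741*1/22905 - 35872*1/(113*(27 - 8)) = -5741/22905 - 35872/(113*19) = -5741/22905 - 35872/2147 = -5741/22905 - 35872*1/2147 = -5741/22905 - 1888/113 = -43893373/2588265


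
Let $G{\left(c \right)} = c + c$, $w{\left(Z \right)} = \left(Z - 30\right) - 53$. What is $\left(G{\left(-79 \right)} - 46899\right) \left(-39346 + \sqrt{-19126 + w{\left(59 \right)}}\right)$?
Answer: $1851504722 - 235285 i \sqrt{766} \approx 1.8515 \cdot 10^{9} - 6.5119 \cdot 10^{6} i$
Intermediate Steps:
$w{\left(Z \right)} = -83 + Z$ ($w{\left(Z \right)} = \left(-30 + Z\right) - 53 = -83 + Z$)
$G{\left(c \right)} = 2 c$
$\left(G{\left(-79 \right)} - 46899\right) \left(-39346 + \sqrt{-19126 + w{\left(59 \right)}}\right) = \left(2 \left(-79\right) - 46899\right) \left(-39346 + \sqrt{-19126 + \left(-83 + 59\right)}\right) = \left(-158 - 46899\right) \left(-39346 + \sqrt{-19126 - 24}\right) = - 47057 \left(-39346 + \sqrt{-19150}\right) = - 47057 \left(-39346 + 5 i \sqrt{766}\right) = 1851504722 - 235285 i \sqrt{766}$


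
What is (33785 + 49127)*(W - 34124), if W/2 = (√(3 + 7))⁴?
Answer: -2812706688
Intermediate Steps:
W = 200 (W = 2*(√(3 + 7))⁴ = 2*(√10)⁴ = 2*100 = 200)
(33785 + 49127)*(W - 34124) = (33785 + 49127)*(200 - 34124) = 82912*(-33924) = -2812706688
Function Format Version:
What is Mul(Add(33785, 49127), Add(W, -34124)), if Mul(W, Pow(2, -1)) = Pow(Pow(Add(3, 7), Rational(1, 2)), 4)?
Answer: -2812706688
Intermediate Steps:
W = 200 (W = Mul(2, Pow(Pow(Add(3, 7), Rational(1, 2)), 4)) = Mul(2, Pow(Pow(10, Rational(1, 2)), 4)) = Mul(2, 100) = 200)
Mul(Add(33785, 49127), Add(W, -34124)) = Mul(Add(33785, 49127), Add(200, -34124)) = Mul(82912, -33924) = -2812706688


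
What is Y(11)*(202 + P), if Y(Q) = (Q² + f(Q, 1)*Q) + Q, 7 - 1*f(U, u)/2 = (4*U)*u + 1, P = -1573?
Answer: 965184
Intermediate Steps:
f(U, u) = 12 - 8*U*u (f(U, u) = 14 - 2*((4*U)*u + 1) = 14 - 2*(4*U*u + 1) = 14 - 2*(1 + 4*U*u) = 14 + (-2 - 8*U*u) = 12 - 8*U*u)
Y(Q) = Q + Q² + Q*(12 - 8*Q) (Y(Q) = (Q² + (12 - 8*Q*1)*Q) + Q = (Q² + (12 - 8*Q)*Q) + Q = (Q² + Q*(12 - 8*Q)) + Q = Q + Q² + Q*(12 - 8*Q))
Y(11)*(202 + P) = (11*(13 - 7*11))*(202 - 1573) = (11*(13 - 77))*(-1371) = (11*(-64))*(-1371) = -704*(-1371) = 965184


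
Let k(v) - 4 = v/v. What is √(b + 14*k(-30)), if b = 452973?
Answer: √453043 ≈ 673.08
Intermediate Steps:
k(v) = 5 (k(v) = 4 + v/v = 4 + 1 = 5)
√(b + 14*k(-30)) = √(452973 + 14*5) = √(452973 + 70) = √453043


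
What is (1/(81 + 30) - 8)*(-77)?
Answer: 68299/111 ≈ 615.31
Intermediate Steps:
(1/(81 + 30) - 8)*(-77) = (1/111 - 8)*(-77) = -887/111*(-77) = 68299/111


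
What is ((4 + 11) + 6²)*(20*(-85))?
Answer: -86700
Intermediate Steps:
((4 + 11) + 6²)*(20*(-85)) = (15 + 36)*(-1700) = 51*(-1700) = -86700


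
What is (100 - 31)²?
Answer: 4761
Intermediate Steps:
(100 - 31)² = 69² = 4761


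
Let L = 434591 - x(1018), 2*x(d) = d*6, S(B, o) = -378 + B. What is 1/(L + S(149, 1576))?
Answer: 1/431308 ≈ 2.3185e-6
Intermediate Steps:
x(d) = 3*d (x(d) = (d*6)/2 = (6*d)/2 = 3*d)
L = 431537 (L = 434591 - 3*1018 = 434591 - 1*3054 = 434591 - 3054 = 431537)
1/(L + S(149, 1576)) = 1/(431537 + (-378 + 149)) = 1/(431537 - 229) = 1/431308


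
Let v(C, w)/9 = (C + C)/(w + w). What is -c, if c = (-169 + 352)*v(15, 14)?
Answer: -24705/14 ≈ -1764.6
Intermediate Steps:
v(C, w) = 9*C/w (v(C, w) = 9*((C + C)/(w + w)) = 9*((2*C)/((2*w))) = 9*((2*C)*(1/(2*w))) = 9*(C/w) = 9*C/w)
c = 24705/14 (c = (-169 + 352)*(9*15/14) = 183*(9*15*(1/14)) = 183*(135/14) = 24705/14 ≈ 1764.6)
-c = -1*24705/14 = -24705/14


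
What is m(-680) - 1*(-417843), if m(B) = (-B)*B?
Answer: -44557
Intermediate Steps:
m(B) = -B²
m(-680) - 1*(-417843) = -1*(-680)² - 1*(-417843) = -1*462400 + 417843 = -462400 + 417843 = -44557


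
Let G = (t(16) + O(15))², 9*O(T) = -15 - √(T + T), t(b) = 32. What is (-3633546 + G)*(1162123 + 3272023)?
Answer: -434904981635794/27 - 807014572*√30/27 ≈ -1.6108e+13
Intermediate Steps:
O(T) = -5/3 - √2*√T/9 (O(T) = (-15 - √(T + T))/9 = (-15 - √(2*T))/9 = (-15 - √2*√T)/9 = -5/3 - √2*√T/9)
G = (91/3 - √30/9)² (G = (32 + (-5/3 - √2*√15/9))² = (32 + (-5/3 - √30/9))² = (91/3 - √30/9)² ≈ 883.56)
(-3633546 + G)*(1162123 + 3272023) = (-3633546 + (273 - √30)²/81)*(1162123 + 3272023) = (-3633546 + (273 - √30)²/81)*4434146 = -16111673461716 + 4434146*(273 - √30)²/81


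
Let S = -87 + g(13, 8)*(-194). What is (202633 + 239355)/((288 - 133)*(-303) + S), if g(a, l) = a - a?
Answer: -110497/11763 ≈ -9.3936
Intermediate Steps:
g(a, l) = 0
S = -87 (S = -87 + 0*(-194) = -87 + 0 = -87)
(202633 + 239355)/((288 - 133)*(-303) + S) = (202633 + 239355)/((288 - 133)*(-303) - 87) = 441988/(155*(-303) - 87) = 441988/(-46965 - 87) = 441988/(-47052) = 441988*(-1/47052) = -110497/11763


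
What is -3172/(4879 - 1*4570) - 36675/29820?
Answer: -7061441/614292 ≈ -11.495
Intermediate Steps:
-3172/(4879 - 1*4570) - 36675/29820 = -3172/(4879 - 4570) - 36675*1/29820 = -3172/309 - 2445/1988 = -7061441/614292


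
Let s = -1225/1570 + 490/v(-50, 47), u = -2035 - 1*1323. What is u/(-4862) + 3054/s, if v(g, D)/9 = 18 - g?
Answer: 89169654232/595595 ≈ 1.4972e+5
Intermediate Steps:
u = -3358 (u = -2035 - 1323 = -3358)
v(g, D) = 162 - 9*g (v(g, D) = 9*(18 - g) = 162 - 9*g)
s = 490/24021 (s = -1225/1570 + 490/(162 - 9*(-50)) = -1225*1/1570 + 490/(162 + 450) = -245/314 + 490/612 = -245/314 + 490*(1/612) = -245/314 + 245/306 = 490/24021 ≈ 0.020399)
u/(-4862) + 3054/s = -3358/(-4862) + 3054/(490/24021) = -3358*(-1/4862) + 3054*(24021/490) = 1679/2431 + 36680067/245 = 89169654232/595595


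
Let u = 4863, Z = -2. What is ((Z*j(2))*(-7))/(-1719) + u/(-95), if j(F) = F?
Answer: -8362157/163305 ≈ -51.206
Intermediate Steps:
((Z*j(2))*(-7))/(-1719) + u/(-95) = (-2*2*(-7))/(-1719) + 4863/(-95) = -4*(-7)*(-1/1719) + 4863*(-1/95) = 28*(-1/1719) - 4863/95 = -28/1719 - 4863/95 = -8362157/163305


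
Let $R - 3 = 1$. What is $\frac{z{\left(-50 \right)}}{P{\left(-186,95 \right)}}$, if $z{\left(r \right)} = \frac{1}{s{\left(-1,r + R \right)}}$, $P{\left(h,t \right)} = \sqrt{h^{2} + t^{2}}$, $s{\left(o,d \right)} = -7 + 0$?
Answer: $- \frac{\sqrt{43621}}{305347} \approx -0.000684$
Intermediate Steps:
$R = 4$ ($R = 3 + 1 = 4$)
$s{\left(o,d \right)} = -7$
$z{\left(r \right)} = - \frac{1}{7}$ ($z{\left(r \right)} = \frac{1}{-7} = - \frac{1}{7}$)
$\frac{z{\left(-50 \right)}}{P{\left(-186,95 \right)}} = - \frac{1}{7 \sqrt{\left(-186\right)^{2} + 95^{2}}} = - \frac{1}{7 \sqrt{34596 + 9025}} = - \frac{1}{7 \sqrt{43621}} = - \frac{\frac{1}{43621} \sqrt{43621}}{7} = - \frac{\sqrt{43621}}{305347}$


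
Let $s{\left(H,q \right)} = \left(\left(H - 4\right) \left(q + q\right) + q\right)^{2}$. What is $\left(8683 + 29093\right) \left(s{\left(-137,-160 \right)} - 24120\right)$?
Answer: $76359555684480$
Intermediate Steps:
$s{\left(H,q \right)} = \left(q + 2 q \left(-4 + H\right)\right)^{2}$ ($s{\left(H,q \right)} = \left(\left(-4 + H\right) 2 q + q\right)^{2} = \left(2 q \left(-4 + H\right) + q\right)^{2} = \left(q + 2 q \left(-4 + H\right)\right)^{2}$)
$\left(8683 + 29093\right) \left(s{\left(-137,-160 \right)} - 24120\right) = \left(8683 + 29093\right) \left(\left(-160\right)^{2} \left(-7 + 2 \left(-137\right)\right)^{2} - 24120\right) = 37776 \left(25600 \left(-7 - 274\right)^{2} - 24120\right) = 37776 \left(25600 \left(-281\right)^{2} - 24120\right) = 37776 \left(25600 \cdot 78961 - 24120\right) = 37776 \left(2021401600 - 24120\right) = 37776 \cdot 2021377480 = 76359555684480$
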